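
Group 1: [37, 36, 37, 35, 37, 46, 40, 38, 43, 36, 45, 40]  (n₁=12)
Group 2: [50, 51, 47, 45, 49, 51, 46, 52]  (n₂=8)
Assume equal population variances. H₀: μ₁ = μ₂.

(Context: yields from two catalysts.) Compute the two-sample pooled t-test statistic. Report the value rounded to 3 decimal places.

x̄₁=39.167, s₁=3.689, n₁=12
x̄₂=48.875, s₂=2.588, n₂=8
s_p² = [11·3.689² + 7·2.588²]/18 = 10.9190
SE = √(s_p²·(1/12+1/8)) = 1.5082
t = (39.167−48.875)/1.5082 = -6.4369
df = 18

test statistic = -6.437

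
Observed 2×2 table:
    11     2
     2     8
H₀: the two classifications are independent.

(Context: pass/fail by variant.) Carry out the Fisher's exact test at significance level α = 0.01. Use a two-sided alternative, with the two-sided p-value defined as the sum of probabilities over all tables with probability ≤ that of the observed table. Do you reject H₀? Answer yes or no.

Margins: r₁=13, r₂=10, c₁=13, c₂=10, n=23
p_obs = C(13,11)·C(10,2)/C(23,13); sum pmf over tables with pmf ≤ p_obs
p-value (two-sided) = 0.00343
At α=0.01: p < α → reject H₀

reject H₀: yes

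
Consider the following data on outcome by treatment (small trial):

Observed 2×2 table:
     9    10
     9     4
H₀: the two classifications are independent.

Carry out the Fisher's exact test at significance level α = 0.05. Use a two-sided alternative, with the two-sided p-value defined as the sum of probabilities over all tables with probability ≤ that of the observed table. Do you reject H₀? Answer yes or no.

Margins: r₁=19, r₂=13, c₁=18, c₂=14, n=32
p_obs = C(19,9)·C(13,9)/C(32,18); sum pmf over tables with pmf ≤ p_obs
p-value (two-sided) = 0.28929
At α=0.05: p ≥ α → fail to reject H₀

reject H₀: no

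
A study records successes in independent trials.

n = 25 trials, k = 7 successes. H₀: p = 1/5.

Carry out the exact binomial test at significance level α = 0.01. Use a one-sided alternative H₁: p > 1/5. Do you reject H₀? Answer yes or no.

reject H₀: no

Exact binomial: n=25, k=7, p₀=1/5=0.2000
P(X≥7) from Σ C(n,i)·p₀^i·(1−p₀)^(n−i)
p-value (one-sided, H₁ greater) = 0.21996
At α=0.01: p ≥ α → fail to reject H₀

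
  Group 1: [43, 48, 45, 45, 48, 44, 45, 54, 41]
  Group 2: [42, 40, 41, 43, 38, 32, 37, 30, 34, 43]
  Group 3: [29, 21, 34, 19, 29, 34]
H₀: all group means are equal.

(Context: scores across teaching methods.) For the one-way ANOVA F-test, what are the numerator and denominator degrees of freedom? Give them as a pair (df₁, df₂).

k = 3 groups, N = 25 total
df = (k−1, N−k) = (3−1, 25−3) = (2, 22)

degrees of freedom = [2, 22]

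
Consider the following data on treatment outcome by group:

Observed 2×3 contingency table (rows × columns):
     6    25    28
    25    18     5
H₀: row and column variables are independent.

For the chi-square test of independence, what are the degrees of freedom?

df = (r−1)(c−1) = (2−1)·(3−1) = 2

degrees of freedom = 2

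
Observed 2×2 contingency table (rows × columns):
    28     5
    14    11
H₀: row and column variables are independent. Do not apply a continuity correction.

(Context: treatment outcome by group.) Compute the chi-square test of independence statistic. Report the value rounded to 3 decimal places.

test statistic = 5.926

Row totals [33, 25], col totals [42, 16], n=58
χ² = (28−23.90)²/23.90 + (5−9.10)²/9.10 + (14−18.10)²/18.10 + (11−6.90)²/6.90 = 5.9260
df = 1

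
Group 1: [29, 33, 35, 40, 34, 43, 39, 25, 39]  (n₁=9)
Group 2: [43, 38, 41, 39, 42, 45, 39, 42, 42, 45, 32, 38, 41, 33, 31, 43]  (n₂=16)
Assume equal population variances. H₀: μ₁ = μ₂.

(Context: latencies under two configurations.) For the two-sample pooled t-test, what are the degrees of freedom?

degrees of freedom = 23

df = n₁ + n₂ − 2 = 9 + 16 − 2 = 23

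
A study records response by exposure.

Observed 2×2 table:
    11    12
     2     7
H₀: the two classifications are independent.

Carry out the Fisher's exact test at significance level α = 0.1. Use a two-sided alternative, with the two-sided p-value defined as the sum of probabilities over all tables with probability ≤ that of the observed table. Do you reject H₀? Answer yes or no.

reject H₀: no

Margins: r₁=23, r₂=9, c₁=13, c₂=19, n=32
p_obs = C(23,11)·C(9,2)/C(32,13); sum pmf over tables with pmf ≤ p_obs
p-value (two-sided) = 0.24909
At α=0.1: p ≥ α → fail to reject H₀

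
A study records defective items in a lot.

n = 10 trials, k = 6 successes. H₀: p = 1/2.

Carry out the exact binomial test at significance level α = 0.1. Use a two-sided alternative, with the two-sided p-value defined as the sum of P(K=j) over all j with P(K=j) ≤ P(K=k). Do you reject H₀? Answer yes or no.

Exact binomial: n=10, k=6, p₀=1/2=0.5000
P(X=j) = C(n,j)·p₀^j·(1−p₀)^(n−j); p = Σ P(X=j) over j with P(X=j) ≤ P(X=6)
p-value (two-sided) = 0.75391
At α=0.1: p ≥ α → fail to reject H₀

reject H₀: no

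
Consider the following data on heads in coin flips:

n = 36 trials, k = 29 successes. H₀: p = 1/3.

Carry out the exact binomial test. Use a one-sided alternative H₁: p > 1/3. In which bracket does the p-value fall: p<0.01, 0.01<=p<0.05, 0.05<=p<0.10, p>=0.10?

Exact binomial: n=36, k=29, p₀=1/3=0.3333
P(X≥29) from Σ C(n,i)·p₀^i·(1−p₀)^(n−i)
p-value (one-sided, H₁ greater) = 0.00000
→ bracket: p<0.01

p-value bracket: p<0.01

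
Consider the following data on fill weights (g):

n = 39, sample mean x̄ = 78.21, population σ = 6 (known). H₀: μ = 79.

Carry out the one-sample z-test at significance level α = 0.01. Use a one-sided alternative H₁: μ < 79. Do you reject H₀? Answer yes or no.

SE = σ/√n = 6/√39 = 0.9608
z = (x̄−μ₀)/SE = (78.21−79)/0.9608 = -0.8223
p-value (one-sided, H₁ less) = 0.20547
At α=0.01: p ≥ α → fail to reject H₀

reject H₀: no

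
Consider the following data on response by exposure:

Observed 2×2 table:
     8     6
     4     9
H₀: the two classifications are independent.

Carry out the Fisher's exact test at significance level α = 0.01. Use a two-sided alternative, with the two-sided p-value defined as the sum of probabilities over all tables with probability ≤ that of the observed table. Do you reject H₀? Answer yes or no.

reject H₀: no

Margins: r₁=14, r₂=13, c₁=12, c₂=15, n=27
p_obs = C(14,8)·C(13,4)/C(27,12); sum pmf over tables with pmf ≤ p_obs
p-value (two-sided) = 0.25186
At α=0.01: p ≥ α → fail to reject H₀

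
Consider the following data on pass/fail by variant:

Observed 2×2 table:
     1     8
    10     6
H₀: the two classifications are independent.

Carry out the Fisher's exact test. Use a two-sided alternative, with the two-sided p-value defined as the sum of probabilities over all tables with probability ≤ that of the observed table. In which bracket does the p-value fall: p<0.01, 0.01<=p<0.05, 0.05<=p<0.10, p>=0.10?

p-value bracket: 0.01<=p<0.05

Margins: r₁=9, r₂=16, c₁=11, c₂=14, n=25
p_obs = C(9,1)·C(16,10)/C(25,11); sum pmf over tables with pmf ≤ p_obs
p-value (two-sided) = 0.03301
→ bracket: 0.01<=p<0.05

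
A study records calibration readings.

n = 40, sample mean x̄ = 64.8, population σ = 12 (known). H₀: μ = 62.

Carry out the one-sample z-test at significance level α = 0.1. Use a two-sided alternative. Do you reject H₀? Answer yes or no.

reject H₀: no

SE = σ/√n = 12/√40 = 1.8974
z = (x̄−μ₀)/SE = (64.8−62)/1.8974 = 1.4757
p-value (two-sided) = 0.14002
At α=0.1: p ≥ α → fail to reject H₀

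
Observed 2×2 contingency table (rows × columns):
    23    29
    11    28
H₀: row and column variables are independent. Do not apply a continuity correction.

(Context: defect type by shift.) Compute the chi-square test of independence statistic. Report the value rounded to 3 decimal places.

test statistic = 2.446

Row totals [52, 39], col totals [34, 57], n=91
χ² = (23−19.43)²/19.43 + (29−32.57)²/32.57 + (11−14.57)²/14.57 + (28−24.43)²/24.43 = 2.4456
df = 1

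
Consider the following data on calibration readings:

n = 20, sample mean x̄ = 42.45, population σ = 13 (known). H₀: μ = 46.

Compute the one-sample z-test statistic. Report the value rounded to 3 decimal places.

test statistic = -1.221

SE = σ/√n = 13/√20 = 2.9069
z = (x̄−μ₀)/SE = (42.45−46)/2.9069 = -1.2212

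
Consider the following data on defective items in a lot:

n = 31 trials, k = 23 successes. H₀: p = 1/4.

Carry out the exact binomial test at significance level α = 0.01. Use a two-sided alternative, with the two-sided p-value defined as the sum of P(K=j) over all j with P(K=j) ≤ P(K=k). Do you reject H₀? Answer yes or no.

reject H₀: yes

Exact binomial: n=31, k=23, p₀=1/4=0.2500
P(X=j) = C(n,j)·p₀^j·(1−p₀)^(n−j); p = Σ P(X=j) over j with P(X=j) ≤ P(X=23)
p-value (two-sided) = 0.00000
At α=0.01: p < α → reject H₀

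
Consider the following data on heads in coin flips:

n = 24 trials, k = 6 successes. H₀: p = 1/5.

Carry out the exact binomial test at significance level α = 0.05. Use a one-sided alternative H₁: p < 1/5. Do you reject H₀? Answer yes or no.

reject H₀: no

Exact binomial: n=24, k=6, p₀=1/5=0.2000
P(X≤6) from Σ C(n,i)·p₀^i·(1−p₀)^(n−i)
p-value (one-sided, H₁ less) = 0.81107
At α=0.05: p ≥ α → fail to reject H₀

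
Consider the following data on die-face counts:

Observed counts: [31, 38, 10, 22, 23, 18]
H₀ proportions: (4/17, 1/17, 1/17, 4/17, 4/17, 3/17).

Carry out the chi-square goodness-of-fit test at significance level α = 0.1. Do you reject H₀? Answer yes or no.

n = 142; E_i = n·p_i = [33.41, 8.35, 8.35, 33.41, 33.41, 25.06]
χ² = (31−33.41)²/33.41 + (38−8.35)²/8.35 + (10−8.35)²/8.35 + (22−33.41)²/33.41 + (23−33.41)²/33.41 + (18−25.06)²/25.06 = 114.8556
df = 5
p-value (upper-tail) = 0.00000
At α=0.1: p < α → reject H₀

reject H₀: yes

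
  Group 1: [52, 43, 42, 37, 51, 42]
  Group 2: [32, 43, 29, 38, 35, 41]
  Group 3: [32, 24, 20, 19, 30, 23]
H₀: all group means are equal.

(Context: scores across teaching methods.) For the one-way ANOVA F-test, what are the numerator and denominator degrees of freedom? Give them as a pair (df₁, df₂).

degrees of freedom = [2, 15]

k = 3 groups, N = 18 total
df = (k−1, N−k) = (3−1, 18−3) = (2, 15)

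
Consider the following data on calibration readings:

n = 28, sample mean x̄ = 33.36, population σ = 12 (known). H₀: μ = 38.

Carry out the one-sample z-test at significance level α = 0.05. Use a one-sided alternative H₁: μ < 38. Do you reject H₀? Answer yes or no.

SE = σ/√n = 12/√28 = 2.2678
z = (x̄−μ₀)/SE = (33.36−38)/2.2678 = -2.0460
p-value (one-sided, H₁ less) = 0.02038
At α=0.05: p < α → reject H₀

reject H₀: yes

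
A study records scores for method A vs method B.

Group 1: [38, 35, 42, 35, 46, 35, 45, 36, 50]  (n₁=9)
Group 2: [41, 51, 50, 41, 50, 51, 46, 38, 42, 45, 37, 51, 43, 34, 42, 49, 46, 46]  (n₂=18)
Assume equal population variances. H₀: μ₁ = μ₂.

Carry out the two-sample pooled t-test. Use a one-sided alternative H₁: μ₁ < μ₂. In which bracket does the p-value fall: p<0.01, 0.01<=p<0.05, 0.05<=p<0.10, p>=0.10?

p-value bracket: 0.01<=p<0.05

x̄₁=40.222, s₁=5.696, n₁=9
x̄₂=44.611, s₂=5.215, n₂=18
s_p² = [8·5.696² + 17·5.215²]/25 = 28.8733
SE = √(s_p²·(1/9+1/18)) = 2.1937
t = (40.222−44.611)/2.1937 = -2.0007
df = 25
p-value (one-sided, H₁ less) = 0.02820
→ bracket: 0.01<=p<0.05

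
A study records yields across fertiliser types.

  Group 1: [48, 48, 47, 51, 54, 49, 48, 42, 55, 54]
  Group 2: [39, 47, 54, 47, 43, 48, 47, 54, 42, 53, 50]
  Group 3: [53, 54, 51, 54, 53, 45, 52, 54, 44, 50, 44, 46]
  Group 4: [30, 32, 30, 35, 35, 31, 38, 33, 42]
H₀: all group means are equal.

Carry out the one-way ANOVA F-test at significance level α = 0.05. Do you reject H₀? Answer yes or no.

reject H₀: yes

Group means [49.60, 47.64, 50.00, 34.00], grand mean 45.857
SSB = Σnᵢ(x̄ᵢ−x̄)² = 1646.197; SSW = ΣΣ(x−x̄ᵢ)² = 698.945
MSB = 1646.197/3 = 548.7325; MSW = 698.945/38 = 18.3933
F = MSB/MSW = 29.8333
df = (3, 38)
p-value (upper-tail) = 0.00000
At α=0.05: p < α → reject H₀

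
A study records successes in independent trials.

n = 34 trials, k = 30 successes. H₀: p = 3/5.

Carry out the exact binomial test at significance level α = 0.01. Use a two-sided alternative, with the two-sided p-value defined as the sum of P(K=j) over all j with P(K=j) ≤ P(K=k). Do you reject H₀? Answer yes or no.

Exact binomial: n=34, k=30, p₀=3/5=0.6000
P(X=j) = C(n,j)·p₀^j·(1−p₀)^(n−j); p = Σ P(X=j) over j with P(X=j) ≤ P(X=30)
p-value (two-sided) = 0.00062
At α=0.01: p < α → reject H₀

reject H₀: yes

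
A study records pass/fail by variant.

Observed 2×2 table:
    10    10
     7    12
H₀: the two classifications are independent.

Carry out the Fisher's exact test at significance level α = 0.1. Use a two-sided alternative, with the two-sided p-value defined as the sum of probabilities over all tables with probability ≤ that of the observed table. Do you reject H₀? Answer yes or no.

reject H₀: no

Margins: r₁=20, r₂=19, c₁=17, c₂=22, n=39
p_obs = C(20,10)·C(19,7)/C(39,17); sum pmf over tables with pmf ≤ p_obs
p-value (two-sided) = 0.52311
At α=0.1: p ≥ α → fail to reject H₀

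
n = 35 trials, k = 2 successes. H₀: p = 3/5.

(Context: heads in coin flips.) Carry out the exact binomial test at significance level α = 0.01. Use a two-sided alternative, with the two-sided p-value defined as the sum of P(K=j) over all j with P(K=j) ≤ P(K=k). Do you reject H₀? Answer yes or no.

Exact binomial: n=35, k=2, p₀=3/5=0.6000
P(X=j) = C(n,j)·p₀^j·(1−p₀)^(n−j); p = Σ P(X=j) over j with P(X=j) ≤ P(X=2)
p-value (two-sided) = 0.00000
At α=0.01: p < α → reject H₀

reject H₀: yes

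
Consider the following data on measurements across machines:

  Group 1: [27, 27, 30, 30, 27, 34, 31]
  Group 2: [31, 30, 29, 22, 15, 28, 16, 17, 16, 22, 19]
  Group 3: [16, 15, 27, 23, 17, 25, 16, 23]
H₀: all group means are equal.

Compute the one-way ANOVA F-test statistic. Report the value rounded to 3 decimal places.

Group means [29.43, 22.27, 20.25], grand mean 23.577
SSB = Σnᵢ(x̄ᵢ−x̄)² = 346.950; SSW = ΣΣ(x−x̄ᵢ)² = 583.396
MSB = 346.950/2 = 173.4750; MSW = 583.396/23 = 25.3650
F = MSB/MSW = 6.8391
df = (2, 23)

test statistic = 6.839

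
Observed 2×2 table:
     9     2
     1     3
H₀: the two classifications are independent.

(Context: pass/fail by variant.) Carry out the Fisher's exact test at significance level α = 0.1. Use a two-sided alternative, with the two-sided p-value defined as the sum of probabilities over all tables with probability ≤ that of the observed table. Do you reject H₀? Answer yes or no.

reject H₀: yes

Margins: r₁=11, r₂=4, c₁=10, c₂=5, n=15
p_obs = C(11,9)·C(4,1)/C(15,10); sum pmf over tables with pmf ≤ p_obs
p-value (two-sided) = 0.07692
At α=0.1: p < α → reject H₀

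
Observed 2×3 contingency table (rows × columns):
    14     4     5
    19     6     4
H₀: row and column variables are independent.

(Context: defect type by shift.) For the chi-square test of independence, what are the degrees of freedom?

df = (r−1)(c−1) = (2−1)·(3−1) = 2

degrees of freedom = 2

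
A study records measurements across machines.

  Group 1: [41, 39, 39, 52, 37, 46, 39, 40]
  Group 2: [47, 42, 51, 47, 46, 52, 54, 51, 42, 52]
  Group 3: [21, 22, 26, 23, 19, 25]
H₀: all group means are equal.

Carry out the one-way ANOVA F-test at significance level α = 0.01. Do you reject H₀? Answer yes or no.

reject H₀: yes

Group means [41.62, 48.40, 22.67], grand mean 39.708
SSB = Σnᵢ(x̄ᵢ−x̄)² = 2527.350; SSW = ΣΣ(x−x̄ᵢ)² = 367.608
MSB = 2527.350/2 = 1263.6750; MSW = 367.608/21 = 17.5052
F = MSB/MSW = 72.1887
df = (2, 21)
p-value (upper-tail) = 0.00000
At α=0.01: p < α → reject H₀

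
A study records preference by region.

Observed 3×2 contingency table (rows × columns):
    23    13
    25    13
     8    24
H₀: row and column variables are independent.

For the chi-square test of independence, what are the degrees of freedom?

df = (r−1)(c−1) = (3−1)·(2−1) = 2

degrees of freedom = 2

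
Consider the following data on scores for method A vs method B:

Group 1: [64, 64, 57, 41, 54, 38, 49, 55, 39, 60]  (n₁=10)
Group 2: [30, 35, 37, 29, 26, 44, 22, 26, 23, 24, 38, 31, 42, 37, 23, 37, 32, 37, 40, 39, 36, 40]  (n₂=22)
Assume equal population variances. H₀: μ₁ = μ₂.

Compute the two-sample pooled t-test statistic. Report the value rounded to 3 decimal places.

test statistic = 6.342

x̄₁=52.100, s₁=9.916, n₁=10
x̄₂=33.091, s₂=6.789, n₂=22
s_p² = [9·9.916² + 21·6.789²]/30 = 61.7573
SE = √(s_p²·(1/10+1/22)) = 2.9971
t = (52.100−33.091)/2.9971 = 6.3424
df = 30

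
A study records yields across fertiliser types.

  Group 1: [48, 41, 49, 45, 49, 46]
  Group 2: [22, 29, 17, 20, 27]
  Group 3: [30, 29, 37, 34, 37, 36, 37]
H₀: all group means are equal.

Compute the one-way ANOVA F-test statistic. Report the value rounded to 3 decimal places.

Group means [46.33, 23.00, 34.29], grand mean 35.167
SSB = Σnᵢ(x̄ᵢ−x̄)² = 1493.738; SSW = ΣΣ(x−x̄ᵢ)² = 216.762
MSB = 1493.738/2 = 746.8690; MSW = 216.762/15 = 14.4508
F = MSB/MSW = 51.6836
df = (2, 15)

test statistic = 51.684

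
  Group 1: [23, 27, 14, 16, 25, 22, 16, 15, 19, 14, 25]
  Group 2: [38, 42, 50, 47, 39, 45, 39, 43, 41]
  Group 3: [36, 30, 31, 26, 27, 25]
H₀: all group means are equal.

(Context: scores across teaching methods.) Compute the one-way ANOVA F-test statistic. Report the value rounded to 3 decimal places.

Group means [19.64, 42.67, 29.17], grand mean 29.808
SSB = Σnᵢ(x̄ᵢ−x̄)² = 2628.660; SSW = ΣΣ(x−x̄ᵢ)² = 453.379
MSB = 2628.660/2 = 1314.3298; MSW = 453.379/23 = 19.7121
F = MSB/MSW = 66.6762
df = (2, 23)

test statistic = 66.676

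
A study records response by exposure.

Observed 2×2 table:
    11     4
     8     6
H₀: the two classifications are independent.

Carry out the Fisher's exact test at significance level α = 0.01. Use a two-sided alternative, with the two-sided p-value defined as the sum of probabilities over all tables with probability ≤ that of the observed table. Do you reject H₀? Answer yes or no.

reject H₀: no

Margins: r₁=15, r₂=14, c₁=19, c₂=10, n=29
p_obs = C(15,11)·C(14,8)/C(29,19); sum pmf over tables with pmf ≤ p_obs
p-value (two-sided) = 0.44973
At α=0.01: p ≥ α → fail to reject H₀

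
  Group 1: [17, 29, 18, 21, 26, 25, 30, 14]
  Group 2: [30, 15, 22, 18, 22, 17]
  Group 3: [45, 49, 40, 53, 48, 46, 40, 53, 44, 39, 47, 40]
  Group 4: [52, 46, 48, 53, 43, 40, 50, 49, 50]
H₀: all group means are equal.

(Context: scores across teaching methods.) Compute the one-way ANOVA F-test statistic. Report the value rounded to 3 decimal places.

Group means [22.50, 20.67, 45.33, 47.89], grand mean 36.543
SSB = Σnᵢ(x̄ᵢ−x̄)² = 5175.797; SSW = ΣΣ(x−x̄ᵢ)² = 796.889
MSB = 5175.797/3 = 1725.2656; MSW = 796.889/31 = 25.7061
F = MSB/MSW = 67.1150
df = (3, 31)

test statistic = 67.115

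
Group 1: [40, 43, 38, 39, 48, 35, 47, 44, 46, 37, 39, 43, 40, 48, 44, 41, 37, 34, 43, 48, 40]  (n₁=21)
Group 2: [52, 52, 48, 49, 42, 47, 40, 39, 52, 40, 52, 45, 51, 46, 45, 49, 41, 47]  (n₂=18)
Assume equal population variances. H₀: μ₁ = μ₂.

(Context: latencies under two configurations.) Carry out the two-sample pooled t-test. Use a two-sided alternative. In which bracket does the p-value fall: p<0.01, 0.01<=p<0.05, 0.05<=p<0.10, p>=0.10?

x̄₁=41.619, s₁=4.283, n₁=21
x̄₂=46.500, s₂=4.554, n₂=18
s_p² = [20·4.283² + 17·4.554²]/37 = 19.4447
SE = √(s_p²·(1/21+1/18)) = 1.4164
t = (41.619−46.500)/1.4164 = -3.4460
df = 37
p-value (two-sided) = 0.00143
→ bracket: p<0.01

p-value bracket: p<0.01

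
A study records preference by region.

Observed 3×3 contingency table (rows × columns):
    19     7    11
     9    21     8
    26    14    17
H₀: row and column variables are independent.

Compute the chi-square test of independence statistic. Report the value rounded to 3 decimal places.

test statistic = 14.251

Row totals [37, 38, 57], col totals [54, 42, 36], n=132
χ² = (19−15.14)²/15.14 + (7−11.77)²/11.77 + (11−10.09)²/10.09 + (9−15.55)²/15.55 + (21−12.09)²/12.09 + (8−10.36)²/10.36 + (26−23.32)²/23.32 + (14−18.14)²/18.14 + (17−15.55)²/15.55 = 14.2506
df = 4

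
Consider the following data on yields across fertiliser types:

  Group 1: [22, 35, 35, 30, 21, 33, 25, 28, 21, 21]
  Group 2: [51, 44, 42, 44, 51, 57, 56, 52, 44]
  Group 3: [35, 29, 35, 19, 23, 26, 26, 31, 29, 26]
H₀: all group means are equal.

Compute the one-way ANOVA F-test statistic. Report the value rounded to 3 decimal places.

test statistic = 47.159

Group means [27.10, 49.00, 27.90], grand mean 34.172
SSB = Σnᵢ(x̄ᵢ−x̄)² = 2872.338; SSW = ΣΣ(x−x̄ᵢ)² = 791.800
MSB = 2872.338/2 = 1436.1690; MSW = 791.800/26 = 30.4538
F = MSB/MSW = 47.1589
df = (2, 26)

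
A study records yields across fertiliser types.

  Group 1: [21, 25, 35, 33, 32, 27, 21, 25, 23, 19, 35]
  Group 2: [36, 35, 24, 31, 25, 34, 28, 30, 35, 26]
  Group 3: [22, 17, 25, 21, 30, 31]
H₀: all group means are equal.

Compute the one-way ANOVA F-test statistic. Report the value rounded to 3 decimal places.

Group means [26.91, 30.40, 24.33], grand mean 27.630
SSB = Σnᵢ(x̄ᵢ−x̄)² = 147.654; SSW = ΣΣ(x−x̄ᵢ)² = 678.642
MSB = 147.654/2 = 73.8269; MSW = 678.642/24 = 28.2768
F = MSB/MSW = 2.6109
df = (2, 24)

test statistic = 2.611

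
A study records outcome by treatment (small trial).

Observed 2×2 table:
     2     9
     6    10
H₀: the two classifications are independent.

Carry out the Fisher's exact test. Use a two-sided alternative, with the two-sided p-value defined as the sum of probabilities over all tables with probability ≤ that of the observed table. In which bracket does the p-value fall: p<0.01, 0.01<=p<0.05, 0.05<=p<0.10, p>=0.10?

Margins: r₁=11, r₂=16, c₁=8, c₂=19, n=27
p_obs = C(11,2)·C(16,6)/C(27,8); sum pmf over tables with pmf ≤ p_obs
p-value (two-sided) = 0.40483
→ bracket: p>=0.10

p-value bracket: p>=0.10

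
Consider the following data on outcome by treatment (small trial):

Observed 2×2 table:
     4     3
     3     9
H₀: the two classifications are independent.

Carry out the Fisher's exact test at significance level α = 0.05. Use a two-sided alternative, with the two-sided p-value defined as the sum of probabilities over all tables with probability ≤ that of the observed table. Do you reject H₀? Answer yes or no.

reject H₀: no

Margins: r₁=7, r₂=12, c₁=7, c₂=12, n=19
p_obs = C(7,4)·C(12,3)/C(19,7); sum pmf over tables with pmf ≤ p_obs
p-value (two-sided) = 0.32609
At α=0.05: p ≥ α → fail to reject H₀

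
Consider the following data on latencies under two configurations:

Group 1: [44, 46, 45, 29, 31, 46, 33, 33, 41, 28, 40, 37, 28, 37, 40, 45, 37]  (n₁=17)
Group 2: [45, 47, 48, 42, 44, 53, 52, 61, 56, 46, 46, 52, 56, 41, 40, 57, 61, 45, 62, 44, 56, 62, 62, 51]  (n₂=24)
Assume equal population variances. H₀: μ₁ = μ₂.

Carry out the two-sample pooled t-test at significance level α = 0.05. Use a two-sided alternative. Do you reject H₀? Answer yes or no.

x̄₁=37.647, s₁=6.422, n₁=17
x̄₂=51.208, s₂=7.301, n₂=24
s_p² = [16·6.422² + 23·7.301²]/39 = 48.3549
SE = √(s_p²·(1/17+1/24)) = 2.2044
t = (37.647−51.208)/2.2044 = -6.1520
df = 39
p-value (two-sided) = 0.00000
At α=0.05: p < α → reject H₀

reject H₀: yes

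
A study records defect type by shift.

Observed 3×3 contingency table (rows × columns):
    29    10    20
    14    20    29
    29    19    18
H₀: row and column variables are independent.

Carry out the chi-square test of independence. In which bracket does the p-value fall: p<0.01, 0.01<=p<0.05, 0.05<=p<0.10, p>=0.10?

p-value bracket: 0.01<=p<0.05

Row totals [59, 63, 66], col totals [72, 49, 67], n=188
χ² = (29−22.60)²/22.60 + (10−15.38)²/15.38 + (20−21.03)²/21.03 + (14−24.13)²/24.13 + (20−16.42)²/16.42 + (29−22.45)²/22.45 + (29−25.28)²/25.28 + (19−17.20)²/17.20 + (18−23.52)²/23.52 = 12.7194
df = 4
p-value (upper-tail) = 0.01273
→ bracket: 0.01<=p<0.05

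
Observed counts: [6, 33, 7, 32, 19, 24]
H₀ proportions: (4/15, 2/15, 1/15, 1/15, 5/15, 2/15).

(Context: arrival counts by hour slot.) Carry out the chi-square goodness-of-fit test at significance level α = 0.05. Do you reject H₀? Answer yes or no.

n = 121; E_i = n·p_i = [32.27, 16.13, 8.07, 8.07, 40.33, 16.13]
χ² = (6−32.27)²/32.27 + (33−16.13)²/16.13 + (7−8.07)²/8.07 + (32−8.07)²/8.07 + (19−40.33)²/40.33 + (24−16.13)²/16.13 = 125.2851
df = 5
p-value (upper-tail) = 0.00000
At α=0.05: p < α → reject H₀

reject H₀: yes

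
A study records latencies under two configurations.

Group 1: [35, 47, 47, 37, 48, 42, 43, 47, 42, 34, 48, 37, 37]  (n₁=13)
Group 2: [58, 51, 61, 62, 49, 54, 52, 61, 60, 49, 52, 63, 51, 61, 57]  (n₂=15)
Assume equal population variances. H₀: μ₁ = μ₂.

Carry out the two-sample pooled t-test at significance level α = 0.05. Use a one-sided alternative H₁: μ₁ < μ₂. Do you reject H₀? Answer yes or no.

x̄₁=41.846, s₁=5.289, n₁=13
x̄₂=56.067, s₂=5.106, n₂=15
s_p² = [12·5.289² + 14·5.106²]/26 = 26.9471
SE = √(s_p²·(1/13+1/15)) = 1.9671
t = (41.846−56.067)/1.9671 = -7.2293
df = 26
p-value (one-sided, H₁ less) = 0.00000
At α=0.05: p < α → reject H₀

reject H₀: yes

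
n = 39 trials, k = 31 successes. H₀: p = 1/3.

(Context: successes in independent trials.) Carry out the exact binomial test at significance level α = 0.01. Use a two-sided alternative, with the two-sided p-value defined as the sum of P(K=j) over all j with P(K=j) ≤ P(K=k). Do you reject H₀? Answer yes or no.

reject H₀: yes

Exact binomial: n=39, k=31, p₀=1/3=0.3333
P(X=j) = C(n,j)·p₀^j·(1−p₀)^(n−j); p = Σ P(X=j) over j with P(X=j) ≤ P(X=31)
p-value (two-sided) = 0.00000
At α=0.01: p < α → reject H₀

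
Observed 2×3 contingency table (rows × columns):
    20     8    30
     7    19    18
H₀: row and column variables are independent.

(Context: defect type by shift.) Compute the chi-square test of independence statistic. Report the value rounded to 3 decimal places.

test statistic = 12.046

Row totals [58, 44], col totals [27, 27, 48], n=102
χ² = (20−15.35)²/15.35 + (8−15.35)²/15.35 + (30−27.29)²/27.29 + (7−11.65)²/11.65 + (19−11.65)²/11.65 + (18−20.71)²/20.71 = 12.0461
df = 2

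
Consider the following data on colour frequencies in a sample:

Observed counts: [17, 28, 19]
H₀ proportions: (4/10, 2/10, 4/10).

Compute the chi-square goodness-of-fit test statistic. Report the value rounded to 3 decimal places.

test statistic = 22.641

n = 64; E_i = n·p_i = [25.60, 12.80, 25.60]
χ² = (17−25.60)²/25.60 + (28−12.80)²/12.80 + (19−25.60)²/25.60 = 22.6406
df = 2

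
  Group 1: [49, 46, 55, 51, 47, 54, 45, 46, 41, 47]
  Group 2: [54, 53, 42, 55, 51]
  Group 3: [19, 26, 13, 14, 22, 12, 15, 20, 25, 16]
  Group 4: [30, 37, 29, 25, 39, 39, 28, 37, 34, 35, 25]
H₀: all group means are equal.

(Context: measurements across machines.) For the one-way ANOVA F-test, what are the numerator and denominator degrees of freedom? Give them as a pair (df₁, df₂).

k = 4 groups, N = 36 total
df = (k−1, N−k) = (4−1, 36−4) = (3, 32)

degrees of freedom = [3, 32]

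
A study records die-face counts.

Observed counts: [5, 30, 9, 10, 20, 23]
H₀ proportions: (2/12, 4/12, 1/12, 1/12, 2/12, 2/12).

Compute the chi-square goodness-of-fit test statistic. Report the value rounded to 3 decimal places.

n = 97; E_i = n·p_i = [16.17, 32.33, 8.08, 8.08, 16.17, 16.17]
χ² = (5−16.17)²/16.17 + (30−32.33)²/32.33 + (9−8.08)²/8.08 + (10−8.08)²/8.08 + (20−16.17)²/16.17 + (23−16.17)²/16.17 = 12.2371
df = 5

test statistic = 12.237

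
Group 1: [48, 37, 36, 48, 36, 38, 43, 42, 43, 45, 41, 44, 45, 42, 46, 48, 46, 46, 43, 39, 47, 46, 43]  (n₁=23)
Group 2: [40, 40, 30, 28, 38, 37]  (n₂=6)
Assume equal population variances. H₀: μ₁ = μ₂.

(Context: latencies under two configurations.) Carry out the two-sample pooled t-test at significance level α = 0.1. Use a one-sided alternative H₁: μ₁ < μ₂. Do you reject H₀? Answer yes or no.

reject H₀: no

x̄₁=43.130, s₁=3.794, n₁=23
x̄₂=35.500, s₂=5.206, n₂=6
s_p² = [22·3.794² + 5·5.206²]/27 = 16.7448
SE = √(s_p²·(1/23+1/6)) = 1.8759
t = (43.130−35.500)/1.8759 = 4.0677
df = 27
p-value (one-sided, H₁ less) = 0.99982
At α=0.1: p ≥ α → fail to reject H₀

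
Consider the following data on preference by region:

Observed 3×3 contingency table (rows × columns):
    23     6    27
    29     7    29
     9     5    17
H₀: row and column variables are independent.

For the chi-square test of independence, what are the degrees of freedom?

degrees of freedom = 4

df = (r−1)(c−1) = (3−1)·(3−1) = 4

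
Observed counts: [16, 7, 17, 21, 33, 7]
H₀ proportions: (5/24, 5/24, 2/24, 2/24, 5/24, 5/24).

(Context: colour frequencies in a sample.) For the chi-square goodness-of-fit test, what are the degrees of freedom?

degrees of freedom = 5

df = k − 1 = 6 − 1 = 5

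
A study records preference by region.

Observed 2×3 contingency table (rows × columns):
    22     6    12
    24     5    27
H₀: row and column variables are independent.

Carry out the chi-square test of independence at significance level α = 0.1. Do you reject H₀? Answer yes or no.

reject H₀: no

Row totals [40, 56], col totals [46, 11, 39], n=96
χ² = (22−19.17)²/19.17 + (6−4.58)²/4.58 + (12−16.25)²/16.25 + (24−26.83)²/26.83 + (5−6.42)²/6.42 + (27−22.75)²/22.75 = 3.3742
df = 2
p-value (upper-tail) = 0.18506
At α=0.1: p ≥ α → fail to reject H₀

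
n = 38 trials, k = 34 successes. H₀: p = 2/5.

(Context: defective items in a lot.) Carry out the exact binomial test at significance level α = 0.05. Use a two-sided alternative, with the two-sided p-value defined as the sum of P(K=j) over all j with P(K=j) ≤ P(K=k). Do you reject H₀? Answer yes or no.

reject H₀: yes

Exact binomial: n=38, k=34, p₀=2/5=0.4000
P(X=j) = C(n,j)·p₀^j·(1−p₀)^(n−j); p = Σ P(X=j) over j with P(X=j) ≤ P(X=34)
p-value (two-sided) = 0.00000
At α=0.05: p < α → reject H₀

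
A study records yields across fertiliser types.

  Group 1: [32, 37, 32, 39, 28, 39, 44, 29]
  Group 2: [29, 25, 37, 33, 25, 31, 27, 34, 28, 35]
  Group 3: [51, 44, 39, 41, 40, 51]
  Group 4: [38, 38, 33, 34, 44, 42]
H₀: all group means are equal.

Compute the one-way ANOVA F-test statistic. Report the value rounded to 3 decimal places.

test statistic = 10.669

Group means [35.00, 30.40, 44.33, 38.17], grand mean 35.967
SSB = Σnᵢ(x̄ᵢ−x̄)² = 766.400; SSW = ΣΣ(x−x̄ᵢ)² = 622.567
MSB = 766.400/3 = 255.4667; MSW = 622.567/26 = 23.9449
F = MSB/MSW = 10.6690
df = (3, 26)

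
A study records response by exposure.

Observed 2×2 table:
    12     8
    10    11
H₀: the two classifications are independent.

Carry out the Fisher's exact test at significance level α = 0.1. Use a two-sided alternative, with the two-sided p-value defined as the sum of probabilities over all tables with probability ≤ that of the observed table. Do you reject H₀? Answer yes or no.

Margins: r₁=20, r₂=21, c₁=22, c₂=19, n=41
p_obs = C(20,12)·C(21,10)/C(41,22); sum pmf over tables with pmf ≤ p_obs
p-value (two-sided) = 0.53590
At α=0.1: p ≥ α → fail to reject H₀

reject H₀: no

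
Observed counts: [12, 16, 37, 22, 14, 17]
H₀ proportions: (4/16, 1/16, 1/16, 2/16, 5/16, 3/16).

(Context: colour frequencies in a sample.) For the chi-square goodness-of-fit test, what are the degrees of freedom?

degrees of freedom = 5

df = k − 1 = 6 − 1 = 5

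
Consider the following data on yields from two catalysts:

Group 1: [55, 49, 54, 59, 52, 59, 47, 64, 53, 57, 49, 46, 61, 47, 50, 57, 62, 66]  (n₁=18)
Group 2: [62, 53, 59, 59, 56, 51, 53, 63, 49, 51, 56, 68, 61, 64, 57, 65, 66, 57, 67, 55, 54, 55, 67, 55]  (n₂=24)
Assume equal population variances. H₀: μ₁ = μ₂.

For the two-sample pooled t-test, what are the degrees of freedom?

degrees of freedom = 40

df = n₁ + n₂ − 2 = 18 + 24 − 2 = 40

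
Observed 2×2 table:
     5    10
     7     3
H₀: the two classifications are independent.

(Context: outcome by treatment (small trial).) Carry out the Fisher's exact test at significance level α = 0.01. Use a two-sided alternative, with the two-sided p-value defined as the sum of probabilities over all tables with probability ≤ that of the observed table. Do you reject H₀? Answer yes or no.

reject H₀: no

Margins: r₁=15, r₂=10, c₁=12, c₂=13, n=25
p_obs = C(15,5)·C(10,7)/C(25,12); sum pmf over tables with pmf ≤ p_obs
p-value (two-sided) = 0.11070
At α=0.01: p ≥ α → fail to reject H₀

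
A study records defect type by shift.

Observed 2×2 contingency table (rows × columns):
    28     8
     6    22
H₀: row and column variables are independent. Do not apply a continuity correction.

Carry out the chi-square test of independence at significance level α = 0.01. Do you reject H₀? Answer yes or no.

Row totals [36, 28], col totals [34, 30], n=64
χ² = (28−19.12)²/19.12 + (8−16.88)²/16.88 + (6−14.88)²/14.88 + (22−13.12)²/13.12 = 20.0824
df = 1
p-value (upper-tail) = 0.00001
At α=0.01: p < α → reject H₀

reject H₀: yes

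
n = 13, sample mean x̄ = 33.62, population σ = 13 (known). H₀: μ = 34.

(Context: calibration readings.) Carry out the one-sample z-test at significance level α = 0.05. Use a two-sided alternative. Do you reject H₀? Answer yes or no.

reject H₀: no

SE = σ/√n = 13/√13 = 3.6056
z = (x̄−μ₀)/SE = (33.62−34)/3.6056 = -0.1054
p-value (two-sided) = 0.91606
At α=0.05: p ≥ α → fail to reject H₀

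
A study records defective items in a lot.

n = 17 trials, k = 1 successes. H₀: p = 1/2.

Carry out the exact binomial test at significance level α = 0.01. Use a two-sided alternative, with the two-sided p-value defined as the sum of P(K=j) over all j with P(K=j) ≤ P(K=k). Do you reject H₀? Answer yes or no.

reject H₀: yes

Exact binomial: n=17, k=1, p₀=1/2=0.5000
P(X=j) = C(n,j)·p₀^j·(1−p₀)^(n−j); p = Σ P(X=j) over j with P(X=j) ≤ P(X=1)
p-value (two-sided) = 0.00027
At α=0.01: p < α → reject H₀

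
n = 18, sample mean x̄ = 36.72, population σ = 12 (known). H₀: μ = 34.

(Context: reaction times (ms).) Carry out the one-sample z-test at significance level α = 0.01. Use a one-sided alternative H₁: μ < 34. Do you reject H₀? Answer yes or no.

reject H₀: no

SE = σ/√n = 12/√18 = 2.8284
z = (x̄−μ₀)/SE = (36.72−34)/2.8284 = 0.9617
p-value (one-sided, H₁ less) = 0.83189
At α=0.01: p ≥ α → fail to reject H₀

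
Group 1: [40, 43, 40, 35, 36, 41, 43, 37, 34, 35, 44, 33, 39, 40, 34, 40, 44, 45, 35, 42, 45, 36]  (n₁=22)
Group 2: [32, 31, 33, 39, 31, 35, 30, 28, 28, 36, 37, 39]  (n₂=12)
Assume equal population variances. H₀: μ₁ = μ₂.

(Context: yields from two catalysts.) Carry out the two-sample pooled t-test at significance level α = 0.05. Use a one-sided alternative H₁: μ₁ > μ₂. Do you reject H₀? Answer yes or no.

reject H₀: yes

x̄₁=39.136, s₁=3.944, n₁=22
x̄₂=33.250, s₂=3.911, n₂=12
s_p² = [21·3.944² + 11·3.911²]/32 = 15.4638
SE = √(s_p²·(1/22+1/12)) = 1.4112
t = (39.136−33.250)/1.4112 = 4.1711
df = 32
p-value (one-sided, H₁ greater) = 0.00011
At α=0.05: p < α → reject H₀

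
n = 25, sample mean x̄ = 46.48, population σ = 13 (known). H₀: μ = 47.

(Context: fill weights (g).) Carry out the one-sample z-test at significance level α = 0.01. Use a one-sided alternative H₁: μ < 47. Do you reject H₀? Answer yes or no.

reject H₀: no

SE = σ/√n = 13/√25 = 2.6000
z = (x̄−μ₀)/SE = (46.48−47)/2.6000 = -0.2000
p-value (one-sided, H₁ less) = 0.42074
At α=0.01: p ≥ α → fail to reject H₀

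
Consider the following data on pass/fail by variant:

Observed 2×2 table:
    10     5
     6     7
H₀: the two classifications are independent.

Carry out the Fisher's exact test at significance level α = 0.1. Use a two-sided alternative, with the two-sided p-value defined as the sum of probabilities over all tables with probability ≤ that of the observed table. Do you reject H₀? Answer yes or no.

reject H₀: no

Margins: r₁=15, r₂=13, c₁=16, c₂=12, n=28
p_obs = C(15,10)·C(13,6)/C(28,16); sum pmf over tables with pmf ≤ p_obs
p-value (two-sided) = 0.44545
At α=0.1: p ≥ α → fail to reject H₀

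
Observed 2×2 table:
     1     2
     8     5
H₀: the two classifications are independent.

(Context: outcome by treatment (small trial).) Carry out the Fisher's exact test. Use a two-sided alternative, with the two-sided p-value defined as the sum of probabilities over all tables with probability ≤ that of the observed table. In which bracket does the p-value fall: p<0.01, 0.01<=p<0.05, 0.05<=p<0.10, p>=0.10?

p-value bracket: p>=0.10

Margins: r₁=3, r₂=13, c₁=9, c₂=7, n=16
p_obs = C(3,1)·C(13,8)/C(16,9); sum pmf over tables with pmf ≤ p_obs
p-value (two-sided) = 0.55000
→ bracket: p>=0.10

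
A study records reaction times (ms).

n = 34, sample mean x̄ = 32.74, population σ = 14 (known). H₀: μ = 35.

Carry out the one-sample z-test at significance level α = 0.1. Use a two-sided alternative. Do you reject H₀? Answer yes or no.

reject H₀: no

SE = σ/√n = 14/√34 = 2.4010
z = (x̄−μ₀)/SE = (32.74−35)/2.4010 = -0.9413
p-value (two-sided) = 0.34656
At α=0.1: p ≥ α → fail to reject H₀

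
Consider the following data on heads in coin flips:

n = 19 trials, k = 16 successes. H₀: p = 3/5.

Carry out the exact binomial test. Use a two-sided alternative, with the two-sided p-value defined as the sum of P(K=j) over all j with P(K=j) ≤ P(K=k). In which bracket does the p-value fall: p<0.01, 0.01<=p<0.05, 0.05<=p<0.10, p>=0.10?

p-value bracket: 0.01<=p<0.05

Exact binomial: n=19, k=16, p₀=3/5=0.6000
P(X=j) = C(n,j)·p₀^j·(1−p₀)^(n−j); p = Σ P(X=j) over j with P(X=j) ≤ P(X=16)
p-value (two-sided) = 0.03452
→ bracket: 0.01<=p<0.05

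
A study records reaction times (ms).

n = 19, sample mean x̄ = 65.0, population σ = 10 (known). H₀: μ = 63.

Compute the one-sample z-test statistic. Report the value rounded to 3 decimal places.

SE = σ/√n = 10/√19 = 2.2942
z = (x̄−μ₀)/SE = (65.0−63)/2.2942 = 0.8718

test statistic = 0.872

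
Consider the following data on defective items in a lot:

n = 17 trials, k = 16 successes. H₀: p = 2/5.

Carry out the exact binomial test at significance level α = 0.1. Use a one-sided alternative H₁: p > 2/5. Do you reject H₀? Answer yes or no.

reject H₀: yes

Exact binomial: n=17, k=16, p₀=2/5=0.4000
P(X≥16) from Σ C(n,i)·p₀^i·(1−p₀)^(n−i)
p-value (one-sided, H₁ greater) = 0.00000
At α=0.1: p < α → reject H₀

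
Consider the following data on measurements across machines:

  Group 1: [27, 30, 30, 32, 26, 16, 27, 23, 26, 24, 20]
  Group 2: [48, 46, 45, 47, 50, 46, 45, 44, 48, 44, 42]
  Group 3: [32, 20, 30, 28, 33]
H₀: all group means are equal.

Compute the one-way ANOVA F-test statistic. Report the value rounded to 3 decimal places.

Group means [25.55, 45.91, 28.60], grand mean 34.407
SSB = Σnᵢ(x̄ᵢ−x̄)² = 2487.682; SSW = ΣΣ(x−x̄ᵢ)² = 374.836
MSB = 2487.682/2 = 1243.8411; MSW = 374.836/24 = 15.6182
F = MSB/MSW = 79.6406
df = (2, 24)

test statistic = 79.641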